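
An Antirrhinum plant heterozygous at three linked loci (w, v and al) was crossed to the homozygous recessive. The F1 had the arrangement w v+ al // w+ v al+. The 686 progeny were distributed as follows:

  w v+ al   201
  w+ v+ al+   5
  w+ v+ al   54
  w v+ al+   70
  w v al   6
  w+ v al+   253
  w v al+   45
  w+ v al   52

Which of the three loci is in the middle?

The two rarest classes, w v al and w+ v+ al+, are the double crossovers. Comparing them with the parentals, only the v allele has switched, so v is the middle locus and the order is w – v – al.

v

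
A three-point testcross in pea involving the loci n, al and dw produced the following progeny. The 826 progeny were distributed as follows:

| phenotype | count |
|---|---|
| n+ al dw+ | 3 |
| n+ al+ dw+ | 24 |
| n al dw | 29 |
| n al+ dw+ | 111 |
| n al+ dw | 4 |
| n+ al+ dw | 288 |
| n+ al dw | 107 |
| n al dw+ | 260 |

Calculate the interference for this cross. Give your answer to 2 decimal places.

The two most frequent reciprocal classes, n al dw+ and n+ al+ dw, are the parental types, so the F1 was n al dw+ / n+ al+ dw.
The two rarest classes, n+ al dw+ and n al+ dw, are the double crossovers. Comparing them with the parentals, only the n allele has switched, so n is the middle locus and the order is dw – n – al.
dw–n: (53 + 7)/826 = 0.0726; n–al: (218 + 7)/826 = 0.2724.
Expected DCO frequency = 0.0726 × 0.2724 ≈ 0.01978; observed = 7/826 ≈ 0.00847.
Coefficient of coincidence = 0.00847/0.01978 ≈ 0.43; interference = 1 − 0.43 = 0.57.

0.57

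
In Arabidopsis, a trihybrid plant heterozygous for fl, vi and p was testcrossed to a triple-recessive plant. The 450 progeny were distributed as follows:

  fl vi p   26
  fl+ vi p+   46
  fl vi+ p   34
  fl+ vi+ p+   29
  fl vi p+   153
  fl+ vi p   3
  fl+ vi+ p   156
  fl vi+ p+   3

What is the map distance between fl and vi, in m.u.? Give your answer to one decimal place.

19.1 m.u.

The two most frequent reciprocal classes, fl vi p+ and fl+ vi+ p, are the parental types, so the F1 was fl vi p+ / fl+ vi+ p.
The two rarest classes, fl vi+ p+ and fl+ vi p, are the double crossovers. Comparing them with the parentals, only the vi allele has switched, so vi is the middle locus and the order is fl – vi – p.
Crossovers in the fl–vi interval produce the single-crossover classes fl+ vi p+ and fl vi+ p (46 + 34 = 80) plus the double crossovers (6).
RF(fl–vi) = (80 + 6) / 450 = 86/450 = 0.1911 → 19.1 m.u.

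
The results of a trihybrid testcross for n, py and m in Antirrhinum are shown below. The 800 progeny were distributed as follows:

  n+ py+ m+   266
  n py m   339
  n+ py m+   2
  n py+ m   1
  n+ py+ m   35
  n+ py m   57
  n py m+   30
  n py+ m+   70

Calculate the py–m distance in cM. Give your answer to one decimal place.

The two most frequent reciprocal classes, n+ py+ m+ and n py m, are the parental types, so the F1 was n+ py+ m+ / n py m.
The two rarest classes, n+ py m+ and n py+ m, are the double crossovers. Comparing them with the parentals, only the py allele has switched, so py is the middle locus and the order is m – py – n.
Crossovers in the m–py interval produce the single-crossover classes n+ py+ m and n py m+ (35 + 30 = 65) plus the double crossovers (3).
RF(m–py) = (65 + 3) / 800 = 68/800 = 0.0850 → 8.5 cM.

8.5 cM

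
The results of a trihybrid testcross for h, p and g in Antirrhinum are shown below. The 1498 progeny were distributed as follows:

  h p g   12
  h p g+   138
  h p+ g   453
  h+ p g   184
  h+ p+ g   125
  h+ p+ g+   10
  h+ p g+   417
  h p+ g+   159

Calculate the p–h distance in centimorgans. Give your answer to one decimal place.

The two most frequent reciprocal classes, h p+ g and h+ p g+, are the parental types, so the F1 was h p+ g / h+ p g+.
The two rarest classes, h p g and h+ p+ g+, are the double crossovers. Comparing them with the parentals, only the p allele has switched, so p is the middle locus and the order is g – p – h.
Crossovers in the p–h interval produce the single-crossover classes h+ p+ g and h p g+ (125 + 138 = 263) plus the double crossovers (22).
RF(p–h) = (263 + 22) / 1498 = 285/1498 = 0.1903 → 19.0 centimorgans.

19.0 centimorgans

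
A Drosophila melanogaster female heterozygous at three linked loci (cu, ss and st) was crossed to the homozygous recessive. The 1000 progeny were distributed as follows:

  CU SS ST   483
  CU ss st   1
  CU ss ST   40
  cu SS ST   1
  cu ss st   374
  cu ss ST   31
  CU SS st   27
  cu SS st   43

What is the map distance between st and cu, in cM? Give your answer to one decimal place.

The two most frequent reciprocal classes, cu ss st and CU SS ST, are the parental types, so the F1 was cu ss st / CU SS ST.
The two rarest classes, CU ss st and cu SS ST, are the double crossovers. Comparing them with the parentals, only the cu allele has switched, so cu is the middle locus and the order is ss – cu – st.
Crossovers in the cu–st interval produce the single-crossover classes cu ss ST and CU SS st (31 + 27 = 58) plus the double crossovers (2).
RF(cu–st) = (58 + 2) / 1000 = 60/1000 = 0.0600 → 6.0 cM.

6.0 cM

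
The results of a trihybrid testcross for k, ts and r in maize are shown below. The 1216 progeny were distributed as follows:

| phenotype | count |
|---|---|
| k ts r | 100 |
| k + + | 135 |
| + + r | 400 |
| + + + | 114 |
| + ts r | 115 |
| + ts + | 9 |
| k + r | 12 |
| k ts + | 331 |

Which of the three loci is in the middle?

The two most frequent reciprocal classes, + + r and k ts +, are the parental types, so the F1 was + + r / k ts +.
The two rarest classes, k + r and + ts +, are the double crossovers. Comparing them with the parentals, only the k allele has switched, so k is the middle locus and the order is ts – k – r.

k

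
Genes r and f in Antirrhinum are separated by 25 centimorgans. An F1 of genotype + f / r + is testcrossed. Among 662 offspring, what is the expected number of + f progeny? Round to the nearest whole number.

A map distance of 25 centimorgans corresponds to a recombination frequency of 0.250.
The F1 is + f / r +, so + f is a parental gamete class with expected frequency (1 − r)/2 = 0.750/2 = 0.3750.
Expected number = 0.3750 × 662 = 248.25 ≈ 248.

248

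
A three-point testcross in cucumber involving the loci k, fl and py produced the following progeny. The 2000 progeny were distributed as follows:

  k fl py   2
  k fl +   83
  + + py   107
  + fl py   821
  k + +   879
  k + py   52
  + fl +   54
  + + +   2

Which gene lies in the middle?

The two most frequent reciprocal classes, + fl py and k + +, are the parental types, so the F1 was + fl py / k + +.
The two rarest classes, k fl py and + + +, are the double crossovers. Comparing them with the parentals, only the k allele has switched, so k is the middle locus and the order is py – k – fl.

k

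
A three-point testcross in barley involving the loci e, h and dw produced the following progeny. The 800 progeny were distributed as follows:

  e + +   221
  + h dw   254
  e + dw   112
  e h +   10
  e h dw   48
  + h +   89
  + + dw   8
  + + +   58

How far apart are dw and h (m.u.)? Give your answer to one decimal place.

27.4 m.u.

The two most frequent reciprocal classes, + h dw and e + +, are the parental types, so the F1 was + h dw / e + +.
The two rarest classes, + + dw and e h +, are the double crossovers. Comparing them with the parentals, only the h allele has switched, so h is the middle locus and the order is dw – h – e.
Crossovers in the dw–h interval produce the single-crossover classes + h + and e + dw (89 + 112 = 201) plus the double crossovers (18).
RF(dw–h) = (201 + 18) / 800 = 219/800 = 0.2737 → 27.4 m.u.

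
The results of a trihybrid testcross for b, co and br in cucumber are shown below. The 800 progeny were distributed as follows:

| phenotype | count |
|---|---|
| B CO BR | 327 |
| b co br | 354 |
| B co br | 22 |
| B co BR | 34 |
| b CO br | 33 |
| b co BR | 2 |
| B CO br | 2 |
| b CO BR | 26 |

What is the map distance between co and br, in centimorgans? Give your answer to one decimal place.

8.9 centimorgans

The two most frequent reciprocal classes, B CO BR and b co br, are the parental types, so the F1 was B CO BR / b co br.
The two rarest classes, B CO br and b co BR, are the double crossovers. Comparing them with the parentals, only the br allele has switched, so br is the middle locus and the order is b – br – co.
Crossovers in the br–co interval produce the single-crossover classes B co BR and b CO br (34 + 33 = 67) plus the double crossovers (4).
RF(br–co) = (67 + 4) / 800 = 71/800 = 0.0887 → 8.9 centimorgans.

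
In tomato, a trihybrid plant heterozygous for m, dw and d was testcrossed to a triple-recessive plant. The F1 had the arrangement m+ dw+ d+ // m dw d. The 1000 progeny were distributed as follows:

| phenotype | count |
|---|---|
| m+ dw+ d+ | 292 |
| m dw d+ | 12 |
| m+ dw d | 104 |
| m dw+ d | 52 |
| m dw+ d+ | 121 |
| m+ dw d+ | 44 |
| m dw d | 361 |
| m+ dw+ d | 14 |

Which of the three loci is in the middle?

The two rarest classes, m+ dw+ d and m dw d+, are the double crossovers. Comparing them with the parentals, only the d allele has switched, so d is the middle locus and the order is dw – d – m.

d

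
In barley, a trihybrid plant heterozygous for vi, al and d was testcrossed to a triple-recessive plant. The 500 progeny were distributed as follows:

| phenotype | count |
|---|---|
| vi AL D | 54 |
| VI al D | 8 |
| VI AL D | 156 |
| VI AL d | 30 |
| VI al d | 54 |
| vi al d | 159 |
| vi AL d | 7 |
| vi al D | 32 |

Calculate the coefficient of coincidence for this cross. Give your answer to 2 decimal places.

0.79

The two most frequent reciprocal classes, VI AL D and vi al d, are the parental types, so the F1 was VI AL D / vi al d.
The two rarest classes, VI al D and vi AL d, are the double crossovers. Comparing them with the parentals, only the al allele has switched, so al is the middle locus and the order is d – al – vi.
d–al: (62 + 15)/500 = 0.1540; al–vi: (108 + 15)/500 = 0.2460.
Expected DCO frequency = 0.1540 × 0.2460 ≈ 0.03788; observed = 15/500 ≈ 0.03000.
Coefficient of coincidence = 0.03000/0.03788 ≈ 0.79.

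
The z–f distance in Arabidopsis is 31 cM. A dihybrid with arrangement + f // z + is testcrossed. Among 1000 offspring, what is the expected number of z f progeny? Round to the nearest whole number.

A map distance of 31 cM corresponds to a recombination frequency of 0.310.
The F1 is + f / z +, so z f is a recombinant gamete class with expected frequency r/2 = 0.310/2 = 0.1550.
Expected number = 0.1550 × 1000 = 155.00 ≈ 155.

155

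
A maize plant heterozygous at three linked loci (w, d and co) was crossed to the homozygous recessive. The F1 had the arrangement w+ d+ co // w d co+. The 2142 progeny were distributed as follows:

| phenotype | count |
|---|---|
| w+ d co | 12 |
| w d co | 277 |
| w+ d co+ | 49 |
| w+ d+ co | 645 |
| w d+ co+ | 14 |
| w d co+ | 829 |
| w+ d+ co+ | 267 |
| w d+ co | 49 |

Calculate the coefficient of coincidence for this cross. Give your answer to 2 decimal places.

0.79

The two rarest classes, w+ d co and w d+ co+, are the double crossovers. Comparing them with the parentals, only the d allele has switched, so d is the middle locus and the order is co – d – w.
co–d: (544 + 26)/2142 = 0.2661; d–w: (98 + 26)/2142 = 0.0579.
Expected DCO frequency = 0.2661 × 0.0579 ≈ 0.01541; observed = 26/2142 ≈ 0.01214.
Coefficient of coincidence = 0.01214/0.01541 ≈ 0.79.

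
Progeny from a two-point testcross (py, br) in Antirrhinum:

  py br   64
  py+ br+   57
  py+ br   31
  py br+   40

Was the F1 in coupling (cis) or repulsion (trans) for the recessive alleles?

cis

The two most frequent classes are py+ br+ (57) and py br (64); these are the parental (non-recombinant) types.
So the F1 carried py+ br+ on one chromosome and py br on the other — the recessive alleles are on the same chromosome (cis / coupling).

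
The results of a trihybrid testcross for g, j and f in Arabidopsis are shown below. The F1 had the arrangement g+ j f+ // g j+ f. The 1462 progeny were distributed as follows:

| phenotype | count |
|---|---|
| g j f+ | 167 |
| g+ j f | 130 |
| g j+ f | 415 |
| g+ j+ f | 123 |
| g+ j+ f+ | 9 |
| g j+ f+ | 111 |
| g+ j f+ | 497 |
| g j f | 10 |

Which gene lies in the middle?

The two rarest classes, g+ j+ f+ and g j f, are the double crossovers. Comparing them with the parentals, only the j allele has switched, so j is the middle locus and the order is g – j – f.

j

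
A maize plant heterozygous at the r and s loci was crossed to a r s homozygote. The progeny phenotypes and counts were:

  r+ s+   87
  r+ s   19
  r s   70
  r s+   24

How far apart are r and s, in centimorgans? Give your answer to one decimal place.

21.5 centimorgans

The two most frequent classes, r+ s+ (87) and r s (70), are the parental types, so the F1 was r+ s+ / r s.
The recombinant classes are r+ s and r s+: 19 + 24 = 43.
Recombination frequency = 43/200 = 0.2150 ≈ 21.5%, i.e. 21.5 centimorgans.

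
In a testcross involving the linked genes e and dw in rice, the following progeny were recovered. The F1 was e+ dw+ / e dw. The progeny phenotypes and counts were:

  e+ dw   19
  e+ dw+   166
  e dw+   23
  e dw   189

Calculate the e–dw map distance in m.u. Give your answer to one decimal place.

10.6 m.u.

The recombinant classes are e+ dw and e dw+: 19 + 23 = 42.
Recombination frequency = 42/397 = 0.1058 ≈ 10.6%, i.e. 10.6 m.u.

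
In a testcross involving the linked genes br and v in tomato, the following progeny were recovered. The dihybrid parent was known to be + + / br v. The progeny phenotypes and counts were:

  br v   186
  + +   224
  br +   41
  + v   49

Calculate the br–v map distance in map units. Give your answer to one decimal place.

The recombinant classes are + v and br +: 49 + 41 = 90.
Recombination frequency = 90/500 = 0.1800 ≈ 18.0%, i.e. 18.0 map units.

18.0 map units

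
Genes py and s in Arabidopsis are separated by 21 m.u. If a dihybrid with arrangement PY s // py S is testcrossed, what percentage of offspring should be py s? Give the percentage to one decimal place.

10.5%

A map distance of 21 m.u. corresponds to a recombination frequency of 0.210.
The F1 is PY s / py S, so py s is a recombinant gamete class with expected frequency r/2 = 0.210/2 = 0.1050.
That is 0.1050 = 10.5% of the progeny.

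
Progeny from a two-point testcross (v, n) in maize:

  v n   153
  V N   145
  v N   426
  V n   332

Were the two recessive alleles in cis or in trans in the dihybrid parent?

trans

The two most frequent classes are V n (332) and v N (426); these are the parental (non-recombinant) types.
So the F1 carried V n on one chromosome and v N on the other — the recessive alleles are on opposite chromosomes (trans / repulsion).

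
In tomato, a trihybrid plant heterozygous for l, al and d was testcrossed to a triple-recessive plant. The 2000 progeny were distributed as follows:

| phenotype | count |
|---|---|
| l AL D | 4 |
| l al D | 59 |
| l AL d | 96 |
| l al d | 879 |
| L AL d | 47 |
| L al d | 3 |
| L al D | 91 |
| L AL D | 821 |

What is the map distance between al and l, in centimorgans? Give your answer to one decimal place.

The two most frequent reciprocal classes, L AL D and l al d, are the parental types, so the F1 was L AL D / l al d.
The two rarest classes, l AL D and L al d, are the double crossovers. Comparing them with the parentals, only the l allele has switched, so l is the middle locus and the order is al – l – d.
Crossovers in the al–l interval produce the single-crossover classes L al D and l AL d (91 + 96 = 187) plus the double crossovers (7).
RF(al–l) = (187 + 7) / 2000 = 194/2000 = 0.0970 → 9.7 centimorgans.

9.7 centimorgans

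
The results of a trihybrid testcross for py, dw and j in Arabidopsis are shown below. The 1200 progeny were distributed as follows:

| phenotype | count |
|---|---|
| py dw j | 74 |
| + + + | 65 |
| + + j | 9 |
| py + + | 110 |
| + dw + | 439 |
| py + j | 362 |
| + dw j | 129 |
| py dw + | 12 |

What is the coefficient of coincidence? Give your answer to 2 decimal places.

0.61

The two most frequent reciprocal classes, py + j and + dw +, are the parental types, so the F1 was py + j / + dw +.
The two rarest classes, + + j and py dw +, are the double crossovers. Comparing them with the parentals, only the py allele has switched, so py is the middle locus and the order is j – py – dw.
j–py: (239 + 21)/1200 = 0.2167; py–dw: (139 + 21)/1200 = 0.1333.
Expected DCO frequency = 0.2167 × 0.1333 ≈ 0.02889; observed = 21/1200 ≈ 0.01750.
Coefficient of coincidence = 0.01750/0.02889 ≈ 0.61.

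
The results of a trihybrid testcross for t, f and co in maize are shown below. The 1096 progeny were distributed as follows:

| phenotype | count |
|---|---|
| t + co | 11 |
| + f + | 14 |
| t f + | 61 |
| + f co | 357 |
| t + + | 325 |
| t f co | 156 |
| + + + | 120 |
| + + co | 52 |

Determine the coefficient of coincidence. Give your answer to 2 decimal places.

The two most frequent reciprocal classes, t + + and + f co, are the parental types, so the F1 was t + + / + f co.
The two rarest classes, t + co and + f +, are the double crossovers. Comparing them with the parentals, only the co allele has switched, so co is the middle locus and the order is f – co – t.
f–co: (113 + 25)/1096 = 0.1259; co–t: (276 + 25)/1096 = 0.2746.
Expected DCO frequency = 0.1259 × 0.2746 ≈ 0.03457; observed = 25/1096 ≈ 0.02281.
Coefficient of coincidence = 0.02281/0.03457 ≈ 0.66.

0.66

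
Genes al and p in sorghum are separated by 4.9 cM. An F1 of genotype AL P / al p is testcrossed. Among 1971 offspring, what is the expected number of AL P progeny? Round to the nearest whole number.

A map distance of 4.9 cM corresponds to a recombination frequency of 0.049.
The F1 is AL P / al p, so AL P is a parental gamete class with expected frequency (1 − r)/2 = 0.951/2 = 0.4755.
Expected number = 0.4755 × 1971 = 937.21 ≈ 937.

937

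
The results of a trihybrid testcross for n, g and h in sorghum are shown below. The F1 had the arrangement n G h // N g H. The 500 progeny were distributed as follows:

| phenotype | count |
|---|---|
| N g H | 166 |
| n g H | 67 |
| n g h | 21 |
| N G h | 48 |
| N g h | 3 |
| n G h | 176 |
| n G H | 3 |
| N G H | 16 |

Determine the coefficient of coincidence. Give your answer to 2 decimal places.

0.58

The two rarest classes, n G H and N g h, are the double crossovers. Comparing them with the parentals, only the h allele has switched, so h is the middle locus and the order is g – h – n.
g–h: (37 + 6)/500 = 0.0860; h–n: (115 + 6)/500 = 0.2420.
Expected DCO frequency = 0.0860 × 0.2420 ≈ 0.02081; observed = 6/500 ≈ 0.01200.
Coefficient of coincidence = 0.01200/0.02081 ≈ 0.58.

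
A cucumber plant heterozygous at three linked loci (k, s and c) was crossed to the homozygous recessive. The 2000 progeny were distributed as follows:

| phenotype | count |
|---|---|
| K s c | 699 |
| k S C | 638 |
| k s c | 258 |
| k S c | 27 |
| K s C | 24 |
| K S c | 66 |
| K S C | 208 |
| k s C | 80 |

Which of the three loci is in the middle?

c

The two most frequent reciprocal classes, k S C and K s c, are the parental types, so the F1 was k S C / K s c.
The two rarest classes, k S c and K s C, are the double crossovers. Comparing them with the parentals, only the c allele has switched, so c is the middle locus and the order is s – c – k.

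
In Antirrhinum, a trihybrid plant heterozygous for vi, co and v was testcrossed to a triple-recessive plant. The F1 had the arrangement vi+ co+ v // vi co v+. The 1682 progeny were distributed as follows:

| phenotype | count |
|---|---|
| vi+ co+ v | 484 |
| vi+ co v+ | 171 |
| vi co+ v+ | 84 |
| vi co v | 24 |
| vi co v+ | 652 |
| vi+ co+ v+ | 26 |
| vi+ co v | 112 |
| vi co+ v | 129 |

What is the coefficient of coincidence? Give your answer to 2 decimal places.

0.98

The two rarest classes, vi+ co+ v+ and vi co v, are the double crossovers. Comparing them with the parentals, only the v allele has switched, so v is the middle locus and the order is vi – v – co.
vi–v: (300 + 50)/1682 = 0.2081; v–co: (196 + 50)/1682 = 0.1463.
Expected DCO frequency = 0.2081 × 0.1463 ≈ 0.03045; observed = 50/1682 ≈ 0.02973.
Coefficient of coincidence = 0.02973/0.03045 ≈ 0.98.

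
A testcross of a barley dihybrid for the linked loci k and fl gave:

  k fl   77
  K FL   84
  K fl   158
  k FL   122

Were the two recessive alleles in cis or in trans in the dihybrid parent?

The two most frequent classes are K fl (158) and k FL (122); these are the parental (non-recombinant) types.
So the F1 carried K fl on one chromosome and k FL on the other — the recessive alleles are on opposite chromosomes (trans / repulsion).

trans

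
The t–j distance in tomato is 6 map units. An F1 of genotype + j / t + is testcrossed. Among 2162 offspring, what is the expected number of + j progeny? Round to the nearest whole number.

A map distance of 6 map units corresponds to a recombination frequency of 0.060.
The F1 is + j / t +, so + j is a parental gamete class with expected frequency (1 − r)/2 = 0.940/2 = 0.4700.
Expected number = 0.4700 × 2162 = 1016.14 ≈ 1016.

1016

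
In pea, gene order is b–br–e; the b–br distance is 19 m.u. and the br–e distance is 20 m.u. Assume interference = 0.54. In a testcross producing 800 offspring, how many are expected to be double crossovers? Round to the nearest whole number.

Map distances give recombination frequencies of 0.190 and 0.200 for the two intervals.
With interference 0.54 (so coincidence = 0.46), expected double-crossover frequency = 0.190 × 0.200 × 0.46 = 0.01748.
Expected number = 0.01748 × 800 = 13.98 ≈ 14.

14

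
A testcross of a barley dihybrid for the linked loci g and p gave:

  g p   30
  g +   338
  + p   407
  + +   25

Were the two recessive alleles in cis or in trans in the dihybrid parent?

The two most frequent classes are + p (407) and g + (338); these are the parental (non-recombinant) types.
So the F1 carried + p on one chromosome and g + on the other — the recessive alleles are on opposite chromosomes (trans / repulsion).

trans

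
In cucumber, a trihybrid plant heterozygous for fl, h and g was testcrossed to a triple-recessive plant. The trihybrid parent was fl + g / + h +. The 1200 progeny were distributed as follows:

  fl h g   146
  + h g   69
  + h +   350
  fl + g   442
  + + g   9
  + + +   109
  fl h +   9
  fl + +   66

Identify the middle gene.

fl

The two rarest classes, + + g and fl h +, are the double crossovers. Comparing them with the parentals, only the fl allele has switched, so fl is the middle locus and the order is g – fl – h.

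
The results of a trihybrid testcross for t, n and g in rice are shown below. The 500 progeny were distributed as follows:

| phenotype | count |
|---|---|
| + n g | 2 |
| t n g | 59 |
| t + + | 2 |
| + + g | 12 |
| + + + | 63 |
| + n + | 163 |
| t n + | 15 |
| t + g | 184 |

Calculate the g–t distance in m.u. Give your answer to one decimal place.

The two most frequent reciprocal classes, + n + and t + g, are the parental types, so the F1 was + n + / t + g.
The two rarest classes, + n g and t + +, are the double crossovers. Comparing them with the parentals, only the g allele has switched, so g is the middle locus and the order is t – g – n.
Crossovers in the t–g interval produce the single-crossover classes t n + and + + g (15 + 12 = 27) plus the double crossovers (4).
RF(t–g) = (27 + 4) / 500 = 31/500 = 0.0620 → 6.2 m.u.

6.2 m.u.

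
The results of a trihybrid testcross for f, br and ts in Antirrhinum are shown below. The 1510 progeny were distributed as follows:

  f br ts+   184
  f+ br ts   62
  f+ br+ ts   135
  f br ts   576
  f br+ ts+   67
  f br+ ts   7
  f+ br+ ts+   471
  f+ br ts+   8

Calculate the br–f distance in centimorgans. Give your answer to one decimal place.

9.5 centimorgans

The two most frequent reciprocal classes, f+ br+ ts+ and f br ts, are the parental types, so the F1 was f+ br+ ts+ / f br ts.
The two rarest classes, f+ br ts+ and f br+ ts, are the double crossovers. Comparing them with the parentals, only the br allele has switched, so br is the middle locus and the order is f – br – ts.
Crossovers in the f–br interval produce the single-crossover classes f br+ ts+ and f+ br ts (67 + 62 = 129) plus the double crossovers (15).
RF(f–br) = (129 + 15) / 1510 = 144/1510 = 0.0954 → 9.5 centimorgans.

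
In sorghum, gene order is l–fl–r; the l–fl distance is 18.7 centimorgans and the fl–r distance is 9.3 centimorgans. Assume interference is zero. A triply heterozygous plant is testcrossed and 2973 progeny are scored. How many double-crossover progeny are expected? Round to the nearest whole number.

52

Map distances give recombination frequencies of 0.187 and 0.093 for the two intervals.
With no interference, expected double-crossover frequency = 0.187 × 0.093 = 0.01739.
Expected number = 0.01739 × 2973 = 51.70 ≈ 52.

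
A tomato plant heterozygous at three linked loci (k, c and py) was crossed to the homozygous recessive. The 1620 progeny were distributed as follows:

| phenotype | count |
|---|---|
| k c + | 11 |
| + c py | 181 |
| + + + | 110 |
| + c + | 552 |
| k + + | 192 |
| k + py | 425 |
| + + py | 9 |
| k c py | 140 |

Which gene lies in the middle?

k

The two most frequent reciprocal classes, + c + and k + py, are the parental types, so the F1 was + c + / k + py.
The two rarest classes, k c + and + + py, are the double crossovers. Comparing them with the parentals, only the k allele has switched, so k is the middle locus and the order is c – k – py.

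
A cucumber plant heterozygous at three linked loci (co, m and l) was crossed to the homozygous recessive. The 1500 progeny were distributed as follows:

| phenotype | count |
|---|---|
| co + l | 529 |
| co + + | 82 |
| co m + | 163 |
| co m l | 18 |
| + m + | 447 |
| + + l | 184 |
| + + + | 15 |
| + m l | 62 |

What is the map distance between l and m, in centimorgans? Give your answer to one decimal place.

The two most frequent reciprocal classes, + m + and co + l, are the parental types, so the F1 was + m + / co + l.
The two rarest classes, + + + and co m l, are the double crossovers. Comparing them with the parentals, only the m allele has switched, so m is the middle locus and the order is l – m – co.
Crossovers in the l–m interval produce the single-crossover classes + m l and co + + (62 + 82 = 144) plus the double crossovers (33).
RF(l–m) = (144 + 33) / 1500 = 177/1500 = 0.1180 → 11.8 centimorgans.

11.8 centimorgans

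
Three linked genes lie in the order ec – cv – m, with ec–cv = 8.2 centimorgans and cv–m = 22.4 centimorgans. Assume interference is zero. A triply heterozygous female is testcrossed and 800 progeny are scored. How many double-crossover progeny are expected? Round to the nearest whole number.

15

Map distances give recombination frequencies of 0.082 and 0.224 for the two intervals.
With no interference, expected double-crossover frequency = 0.082 × 0.224 = 0.01837.
Expected number = 0.01837 × 800 = 14.69 ≈ 15.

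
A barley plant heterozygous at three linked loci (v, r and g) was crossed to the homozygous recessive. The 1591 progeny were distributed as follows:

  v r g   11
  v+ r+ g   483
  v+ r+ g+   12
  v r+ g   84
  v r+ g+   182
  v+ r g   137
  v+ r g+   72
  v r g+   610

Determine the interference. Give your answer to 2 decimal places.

The two most frequent reciprocal classes, v r g+ and v+ r+ g, are the parental types, so the F1 was v r g+ / v+ r+ g.
The two rarest classes, v r g and v+ r+ g+, are the double crossovers. Comparing them with the parentals, only the g allele has switched, so g is the middle locus and the order is v – g – r.
v–g: (156 + 23)/1591 = 0.1125; g–r: (319 + 23)/1591 = 0.2150.
Expected DCO frequency = 0.1125 × 0.2150 ≈ 0.02419; observed = 23/1591 ≈ 0.01446.
Coefficient of coincidence = 0.01446/0.02419 ≈ 0.60; interference = 1 − 0.60 = 0.40.

0.40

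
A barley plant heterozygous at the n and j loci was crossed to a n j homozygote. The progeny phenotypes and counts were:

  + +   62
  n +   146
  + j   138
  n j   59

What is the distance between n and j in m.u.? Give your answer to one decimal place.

29.9 m.u.

The two most frequent classes, + j (138) and n + (146), are the parental types, so the F1 was + j / n +.
The recombinant classes are + + and n j: 62 + 59 = 121.
Recombination frequency = 121/405 = 0.2988 ≈ 29.9%, i.e. 29.9 m.u.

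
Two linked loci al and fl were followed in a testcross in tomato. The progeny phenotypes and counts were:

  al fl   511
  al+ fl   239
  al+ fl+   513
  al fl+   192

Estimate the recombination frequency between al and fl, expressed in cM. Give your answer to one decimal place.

29.6 cM

The two most frequent classes, al+ fl+ (513) and al fl (511), are the parental types, so the F1 was al+ fl+ / al fl.
The recombinant classes are al+ fl and al fl+: 239 + 192 = 431.
Recombination frequency = 431/1455 = 0.2962 ≈ 29.6%, i.e. 29.6 cM.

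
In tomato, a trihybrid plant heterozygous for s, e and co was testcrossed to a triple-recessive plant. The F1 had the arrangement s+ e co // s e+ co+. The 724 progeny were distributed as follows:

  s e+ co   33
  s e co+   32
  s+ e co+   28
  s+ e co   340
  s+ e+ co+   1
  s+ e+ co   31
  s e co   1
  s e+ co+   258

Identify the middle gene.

The two rarest classes, s e co and s+ e+ co+, are the double crossovers. Comparing them with the parentals, only the s allele has switched, so s is the middle locus and the order is co – s – e.

s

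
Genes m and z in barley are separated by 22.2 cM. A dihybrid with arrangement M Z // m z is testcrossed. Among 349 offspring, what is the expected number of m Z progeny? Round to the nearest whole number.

39

A map distance of 22.2 cM corresponds to a recombination frequency of 0.222.
The F1 is M Z / m z, so m Z is a recombinant gamete class with expected frequency r/2 = 0.222/2 = 0.1110.
Expected number = 0.1110 × 349 = 38.74 ≈ 39.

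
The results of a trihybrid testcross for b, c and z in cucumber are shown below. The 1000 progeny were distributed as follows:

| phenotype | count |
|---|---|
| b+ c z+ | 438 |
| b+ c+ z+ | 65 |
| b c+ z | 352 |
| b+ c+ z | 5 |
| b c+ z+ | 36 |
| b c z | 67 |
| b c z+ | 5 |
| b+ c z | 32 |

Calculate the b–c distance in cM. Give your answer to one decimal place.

The two most frequent reciprocal classes, b+ c z+ and b c+ z, are the parental types, so the F1 was b+ c z+ / b c+ z.
The two rarest classes, b c z+ and b+ c+ z, are the double crossovers. Comparing them with the parentals, only the b allele has switched, so b is the middle locus and the order is z – b – c.
Crossovers in the b–c interval produce the single-crossover classes b+ c+ z+ and b c z (65 + 67 = 132) plus the double crossovers (10).
RF(b–c) = (132 + 10) / 1000 = 142/1000 = 0.1420 → 14.2 cM.

14.2 cM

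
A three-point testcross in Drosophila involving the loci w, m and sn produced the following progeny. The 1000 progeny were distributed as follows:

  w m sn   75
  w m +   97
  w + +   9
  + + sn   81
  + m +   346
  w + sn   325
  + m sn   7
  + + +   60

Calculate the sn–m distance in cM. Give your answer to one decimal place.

15.1 cM

The two most frequent reciprocal classes, w + sn and + m +, are the parental types, so the F1 was w + sn / + m +.
The two rarest classes, w + + and + m sn, are the double crossovers. Comparing them with the parentals, only the sn allele has switched, so sn is the middle locus and the order is w – sn – m.
Crossovers in the sn–m interval produce the single-crossover classes w m sn and + + + (75 + 60 = 135) plus the double crossovers (16).
RF(sn–m) = (135 + 16) / 1000 = 151/1000 = 0.1510 → 15.1 cM.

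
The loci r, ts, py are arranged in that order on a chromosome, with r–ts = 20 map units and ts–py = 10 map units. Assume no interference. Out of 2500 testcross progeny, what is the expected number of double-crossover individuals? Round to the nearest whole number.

Map distances give recombination frequencies of 0.200 and 0.100 for the two intervals.
With no interference, expected double-crossover frequency = 0.200 × 0.100 = 0.02000.
Expected number = 0.02000 × 2500 = 50.00 ≈ 50.

50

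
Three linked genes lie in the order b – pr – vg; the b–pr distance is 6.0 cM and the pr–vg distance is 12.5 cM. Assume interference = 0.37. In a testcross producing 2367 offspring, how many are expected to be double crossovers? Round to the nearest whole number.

11

Map distances give recombination frequencies of 0.060 and 0.125 for the two intervals.
With interference 0.37 (so coincidence = 0.63), expected double-crossover frequency = 0.060 × 0.125 × 0.63 = 0.00473.
Expected number = 0.00473 × 2367 = 11.18 ≈ 11.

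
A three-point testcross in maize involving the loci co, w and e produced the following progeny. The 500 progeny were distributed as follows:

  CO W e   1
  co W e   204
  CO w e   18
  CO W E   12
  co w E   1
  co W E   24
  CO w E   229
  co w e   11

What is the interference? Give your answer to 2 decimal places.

The two most frequent reciprocal classes, CO w E and co W e, are the parental types, so the F1 was CO w E / co W e.
The two rarest classes, co w E and CO W e, are the double crossovers. Comparing them with the parentals, only the co allele has switched, so co is the middle locus and the order is w – co – e.
w–co: (23 + 2)/500 = 0.0500; co–e: (42 + 2)/500 = 0.0880.
Expected DCO frequency = 0.0500 × 0.0880 ≈ 0.00440; observed = 2/500 ≈ 0.00400.
Coefficient of coincidence = 0.00400/0.00440 ≈ 0.91; interference = 1 − 0.91 = 0.09.

0.09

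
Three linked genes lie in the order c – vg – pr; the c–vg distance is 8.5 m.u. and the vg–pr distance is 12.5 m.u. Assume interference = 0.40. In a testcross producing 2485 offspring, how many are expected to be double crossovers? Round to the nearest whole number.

16

Map distances give recombination frequencies of 0.085 and 0.125 for the two intervals.
With interference 0.40 (so coincidence = 0.60), expected double-crossover frequency = 0.085 × 0.125 × 0.60 = 0.00638.
Expected number = 0.00638 × 2485 = 15.84 ≈ 16.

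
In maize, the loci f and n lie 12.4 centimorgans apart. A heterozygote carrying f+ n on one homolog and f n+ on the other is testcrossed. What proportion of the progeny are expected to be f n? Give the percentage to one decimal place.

A map distance of 12.4 centimorgans corresponds to a recombination frequency of 0.124.
The F1 is f+ n / f n+, so f n is a recombinant gamete class with expected frequency r/2 = 0.124/2 = 0.0620.
That is 0.0620 = 6.2% of the progeny.

6.2%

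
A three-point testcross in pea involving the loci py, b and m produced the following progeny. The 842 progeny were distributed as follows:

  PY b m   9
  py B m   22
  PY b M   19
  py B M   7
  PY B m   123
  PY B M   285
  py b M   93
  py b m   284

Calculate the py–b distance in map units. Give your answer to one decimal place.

6.8 map units

The two most frequent reciprocal classes, py b m and PY B M, are the parental types, so the F1 was py b m / PY B M.
The two rarest classes, PY b m and py B M, are the double crossovers. Comparing them with the parentals, only the py allele has switched, so py is the middle locus and the order is m – py – b.
Crossovers in the py–b interval produce the single-crossover classes py B m and PY b M (22 + 19 = 41) plus the double crossovers (16).
RF(py–b) = (41 + 16) / 842 = 57/842 = 0.0677 → 6.8 map units.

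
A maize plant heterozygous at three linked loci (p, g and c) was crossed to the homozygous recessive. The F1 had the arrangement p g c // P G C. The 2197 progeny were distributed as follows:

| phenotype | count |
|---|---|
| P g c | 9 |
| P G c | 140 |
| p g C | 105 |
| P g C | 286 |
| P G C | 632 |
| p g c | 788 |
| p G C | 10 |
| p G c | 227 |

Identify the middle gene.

The two rarest classes, P g c and p G C, are the double crossovers. Comparing them with the parentals, only the p allele has switched, so p is the middle locus and the order is g – p – c.

p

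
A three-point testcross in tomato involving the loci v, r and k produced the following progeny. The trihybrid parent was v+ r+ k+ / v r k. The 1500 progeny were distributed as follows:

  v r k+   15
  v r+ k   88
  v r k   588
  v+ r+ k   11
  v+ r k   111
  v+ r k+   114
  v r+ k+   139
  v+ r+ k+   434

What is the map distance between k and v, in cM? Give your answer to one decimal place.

The two rarest classes, v+ r+ k and v r k+, are the double crossovers. Comparing them with the parentals, only the k allele has switched, so k is the middle locus and the order is v – k – r.
Crossovers in the v–k interval produce the single-crossover classes v r+ k+ and v+ r k (139 + 111 = 250) plus the double crossovers (26).
RF(v–k) = (250 + 26) / 1500 = 276/1500 = 0.1840 → 18.4 cM.

18.4 cM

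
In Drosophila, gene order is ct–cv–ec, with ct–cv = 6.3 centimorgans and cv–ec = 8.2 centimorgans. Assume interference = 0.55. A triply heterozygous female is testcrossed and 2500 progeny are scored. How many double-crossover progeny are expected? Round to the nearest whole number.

Map distances give recombination frequencies of 0.063 and 0.082 for the two intervals.
With interference 0.55 (so coincidence = 0.45), expected double-crossover frequency = 0.063 × 0.082 × 0.45 = 0.00232.
Expected number = 0.00232 × 2500 = 5.81 ≈ 6.

6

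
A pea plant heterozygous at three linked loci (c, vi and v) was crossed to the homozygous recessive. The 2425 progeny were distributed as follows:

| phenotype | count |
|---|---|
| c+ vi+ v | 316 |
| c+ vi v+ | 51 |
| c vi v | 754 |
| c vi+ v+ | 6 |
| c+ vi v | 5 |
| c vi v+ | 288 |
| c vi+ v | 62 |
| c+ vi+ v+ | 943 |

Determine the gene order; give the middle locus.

The two most frequent reciprocal classes, c+ vi+ v+ and c vi v, are the parental types, so the F1 was c+ vi+ v+ / c vi v.
The two rarest classes, c vi+ v+ and c+ vi v, are the double crossovers. Comparing them with the parentals, only the c allele has switched, so c is the middle locus and the order is v – c – vi.

c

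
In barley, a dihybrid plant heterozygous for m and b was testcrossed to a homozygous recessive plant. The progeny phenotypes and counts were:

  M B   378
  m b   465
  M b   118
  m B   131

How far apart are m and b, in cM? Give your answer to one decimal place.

The two most frequent classes, M B (378) and m b (465), are the parental types, so the F1 was M B / m b.
The recombinant classes are M b and m B: 118 + 131 = 249.
Recombination frequency = 249/1092 = 0.2280 ≈ 22.8%, i.e. 22.8 cM.

22.8 cM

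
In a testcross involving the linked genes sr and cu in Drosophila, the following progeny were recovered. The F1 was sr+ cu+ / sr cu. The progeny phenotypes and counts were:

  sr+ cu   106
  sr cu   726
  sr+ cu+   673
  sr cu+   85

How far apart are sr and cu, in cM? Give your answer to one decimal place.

12.0 cM

The recombinant classes are sr+ cu and sr cu+: 106 + 85 = 191.
Recombination frequency = 191/1590 = 0.1201 ≈ 12.0%, i.e. 12.0 cM.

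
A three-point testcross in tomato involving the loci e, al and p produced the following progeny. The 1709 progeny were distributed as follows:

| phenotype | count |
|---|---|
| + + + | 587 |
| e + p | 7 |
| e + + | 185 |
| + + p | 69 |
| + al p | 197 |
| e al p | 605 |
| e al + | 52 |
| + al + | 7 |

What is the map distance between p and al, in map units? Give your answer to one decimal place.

The two most frequent reciprocal classes, + + + and e al p, are the parental types, so the F1 was + + + / e al p.
The two rarest classes, + al + and e + p, are the double crossovers. Comparing them with the parentals, only the al allele has switched, so al is the middle locus and the order is e – al – p.
Crossovers in the al–p interval produce the single-crossover classes + + p and e al + (69 + 52 = 121) plus the double crossovers (14).
RF(al–p) = (121 + 14) / 1709 = 135/1709 = 0.0790 → 7.9 map units.

7.9 map units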